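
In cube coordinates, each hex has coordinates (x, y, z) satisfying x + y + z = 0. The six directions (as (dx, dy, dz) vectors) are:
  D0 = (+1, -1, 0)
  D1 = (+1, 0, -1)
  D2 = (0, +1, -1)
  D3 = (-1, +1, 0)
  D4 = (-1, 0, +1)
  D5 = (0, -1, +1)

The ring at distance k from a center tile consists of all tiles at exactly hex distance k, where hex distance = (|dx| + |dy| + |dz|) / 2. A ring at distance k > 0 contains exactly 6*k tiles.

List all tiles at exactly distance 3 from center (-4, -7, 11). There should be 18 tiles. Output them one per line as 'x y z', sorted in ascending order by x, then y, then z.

Walk ring at distance 3 from (-4, -7, 11):
Start at center + D4*3 = (-7, -7, 14)
  hex 0: (-7, -7, 14)
  hex 1: (-6, -8, 14)
  hex 2: (-5, -9, 14)
  hex 3: (-4, -10, 14)
  hex 4: (-3, -10, 13)
  hex 5: (-2, -10, 12)
  hex 6: (-1, -10, 11)
  hex 7: (-1, -9, 10)
  hex 8: (-1, -8, 9)
  hex 9: (-1, -7, 8)
  hex 10: (-2, -6, 8)
  hex 11: (-3, -5, 8)
  hex 12: (-4, -4, 8)
  hex 13: (-5, -4, 9)
  hex 14: (-6, -4, 10)
  hex 15: (-7, -4, 11)
  hex 16: (-7, -5, 12)
  hex 17: (-7, -6, 13)
Sorted: 18 hexes.

Answer: -7 -7 14
-7 -6 13
-7 -5 12
-7 -4 11
-6 -8 14
-6 -4 10
-5 -9 14
-5 -4 9
-4 -10 14
-4 -4 8
-3 -10 13
-3 -5 8
-2 -10 12
-2 -6 8
-1 -10 11
-1 -9 10
-1 -8 9
-1 -7 8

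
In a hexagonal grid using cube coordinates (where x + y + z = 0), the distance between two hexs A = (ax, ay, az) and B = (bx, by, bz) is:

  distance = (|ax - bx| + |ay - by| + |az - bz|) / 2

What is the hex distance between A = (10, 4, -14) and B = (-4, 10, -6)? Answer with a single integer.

Answer: 14

Derivation:
|ax - bx| = |10 - (-4)| = 14
|ay - by| = |4 - 10| = 6
|az - bz| = |-14 - (-6)| = 8
distance = (14 + 6 + 8) / 2 = 28 / 2 = 14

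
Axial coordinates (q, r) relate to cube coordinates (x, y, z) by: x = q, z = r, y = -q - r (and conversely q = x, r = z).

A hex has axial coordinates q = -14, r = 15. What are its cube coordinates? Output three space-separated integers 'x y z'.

x = q = -14
z = r = 15
y = -x - z = -(-14) - (15) = -1

Answer: -14 -1 15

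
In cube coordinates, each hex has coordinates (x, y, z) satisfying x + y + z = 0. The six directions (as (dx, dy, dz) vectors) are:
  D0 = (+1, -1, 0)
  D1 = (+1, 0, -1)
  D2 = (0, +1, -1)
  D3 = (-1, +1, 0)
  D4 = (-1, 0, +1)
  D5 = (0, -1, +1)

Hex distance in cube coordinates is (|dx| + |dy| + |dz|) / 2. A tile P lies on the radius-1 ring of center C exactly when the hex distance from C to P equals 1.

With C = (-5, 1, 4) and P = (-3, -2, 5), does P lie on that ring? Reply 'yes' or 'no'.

|px - cx| = |-3 - (-5)| = 2
|py - cy| = |-2 - 1| = 3
|pz - cz| = |5 - 4| = 1
distance = (2+3+1)/2 = 6/2 = 3
radius = 1; distance != radius -> no

Answer: no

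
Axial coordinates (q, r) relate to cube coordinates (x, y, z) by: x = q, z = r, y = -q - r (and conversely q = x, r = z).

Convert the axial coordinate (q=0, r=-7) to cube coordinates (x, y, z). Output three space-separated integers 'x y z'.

x = q = 0
z = r = -7
y = -x - z = -(0) - (-7) = 7

Answer: 0 7 -7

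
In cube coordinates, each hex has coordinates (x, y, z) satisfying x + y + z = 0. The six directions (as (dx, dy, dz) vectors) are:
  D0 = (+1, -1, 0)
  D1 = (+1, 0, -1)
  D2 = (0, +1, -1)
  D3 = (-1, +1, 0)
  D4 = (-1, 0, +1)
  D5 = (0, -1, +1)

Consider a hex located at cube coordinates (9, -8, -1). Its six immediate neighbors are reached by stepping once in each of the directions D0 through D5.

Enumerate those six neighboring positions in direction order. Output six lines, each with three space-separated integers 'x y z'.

Answer: 10 -9 -1
10 -8 -2
9 -7 -2
8 -7 -1
8 -8 0
9 -9 0

Derivation:
Center: (9, -8, -1). Add each direction:
  D0: (9, -8, -1) + (1, -1, 0) = (10, -9, -1)
  D1: (9, -8, -1) + (1, 0, -1) = (10, -8, -2)
  D2: (9, -8, -1) + (0, 1, -1) = (9, -7, -2)
  D3: (9, -8, -1) + (-1, 1, 0) = (8, -7, -1)
  D4: (9, -8, -1) + (-1, 0, 1) = (8, -8, 0)
  D5: (9, -8, -1) + (0, -1, 1) = (9, -9, 0)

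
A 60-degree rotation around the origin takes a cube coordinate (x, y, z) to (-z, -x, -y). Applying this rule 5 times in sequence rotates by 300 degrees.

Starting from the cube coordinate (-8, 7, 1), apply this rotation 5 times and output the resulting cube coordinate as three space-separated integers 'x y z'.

Answer: -7 -1 8

Derivation:
Start: (-8, 7, 1)
Step 1: (-8, 7, 1) -> (-(1), -(-8), -(7)) = (-1, 8, -7)
Step 2: (-1, 8, -7) -> (-(-7), -(-1), -(8)) = (7, 1, -8)
Step 3: (7, 1, -8) -> (-(-8), -(7), -(1)) = (8, -7, -1)
Step 4: (8, -7, -1) -> (-(-1), -(8), -(-7)) = (1, -8, 7)
Step 5: (1, -8, 7) -> (-(7), -(1), -(-8)) = (-7, -1, 8)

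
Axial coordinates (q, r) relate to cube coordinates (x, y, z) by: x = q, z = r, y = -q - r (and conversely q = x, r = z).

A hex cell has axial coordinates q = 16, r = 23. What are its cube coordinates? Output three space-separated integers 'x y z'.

Answer: 16 -39 23

Derivation:
x = q = 16
z = r = 23
y = -x - z = -(16) - (23) = -39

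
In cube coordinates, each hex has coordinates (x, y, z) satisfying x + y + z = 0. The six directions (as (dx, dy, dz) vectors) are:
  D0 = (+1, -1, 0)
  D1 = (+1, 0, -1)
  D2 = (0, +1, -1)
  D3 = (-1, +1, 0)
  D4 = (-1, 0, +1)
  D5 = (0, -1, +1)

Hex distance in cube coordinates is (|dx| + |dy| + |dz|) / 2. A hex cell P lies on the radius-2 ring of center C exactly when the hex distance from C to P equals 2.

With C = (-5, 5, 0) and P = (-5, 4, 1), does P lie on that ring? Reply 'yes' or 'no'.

Answer: no

Derivation:
|px - cx| = |-5 - (-5)| = 0
|py - cy| = |4 - 5| = 1
|pz - cz| = |1 - 0| = 1
distance = (0+1+1)/2 = 2/2 = 1
radius = 2; distance != radius -> no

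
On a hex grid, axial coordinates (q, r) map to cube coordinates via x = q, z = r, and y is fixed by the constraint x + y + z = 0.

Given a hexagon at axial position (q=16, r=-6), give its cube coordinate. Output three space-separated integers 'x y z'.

x = q = 16
z = r = -6
y = -x - z = -(16) - (-6) = -10

Answer: 16 -10 -6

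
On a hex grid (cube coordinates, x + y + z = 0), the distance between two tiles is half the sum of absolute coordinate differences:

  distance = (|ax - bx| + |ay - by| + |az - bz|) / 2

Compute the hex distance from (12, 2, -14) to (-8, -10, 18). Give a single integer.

|ax - bx| = |12 - (-8)| = 20
|ay - by| = |2 - (-10)| = 12
|az - bz| = |-14 - 18| = 32
distance = (20 + 12 + 32) / 2 = 64 / 2 = 32

Answer: 32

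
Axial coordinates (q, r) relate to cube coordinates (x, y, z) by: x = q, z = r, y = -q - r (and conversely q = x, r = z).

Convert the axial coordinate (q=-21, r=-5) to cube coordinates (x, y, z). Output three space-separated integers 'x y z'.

x = q = -21
z = r = -5
y = -x - z = -(-21) - (-5) = 26

Answer: -21 26 -5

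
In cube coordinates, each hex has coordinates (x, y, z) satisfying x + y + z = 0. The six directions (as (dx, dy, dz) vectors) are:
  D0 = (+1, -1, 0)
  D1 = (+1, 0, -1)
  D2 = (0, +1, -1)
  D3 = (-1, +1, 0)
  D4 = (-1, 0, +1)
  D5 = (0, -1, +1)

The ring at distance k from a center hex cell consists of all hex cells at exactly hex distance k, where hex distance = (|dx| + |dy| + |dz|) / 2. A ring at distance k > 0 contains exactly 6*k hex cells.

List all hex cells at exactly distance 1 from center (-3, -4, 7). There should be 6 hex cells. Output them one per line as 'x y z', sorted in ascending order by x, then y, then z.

Walk ring at distance 1 from (-3, -4, 7):
Start at center + D4*1 = (-4, -4, 8)
  hex 0: (-4, -4, 8)
  hex 1: (-3, -5, 8)
  hex 2: (-2, -5, 7)
  hex 3: (-2, -4, 6)
  hex 4: (-3, -3, 6)
  hex 5: (-4, -3, 7)
Sorted: 6 hexes.

Answer: -4 -4 8
-4 -3 7
-3 -5 8
-3 -3 6
-2 -5 7
-2 -4 6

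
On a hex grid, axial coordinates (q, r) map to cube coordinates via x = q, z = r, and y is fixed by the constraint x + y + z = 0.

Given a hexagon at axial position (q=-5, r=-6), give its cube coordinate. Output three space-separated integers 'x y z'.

x = q = -5
z = r = -6
y = -x - z = -(-5) - (-6) = 11

Answer: -5 11 -6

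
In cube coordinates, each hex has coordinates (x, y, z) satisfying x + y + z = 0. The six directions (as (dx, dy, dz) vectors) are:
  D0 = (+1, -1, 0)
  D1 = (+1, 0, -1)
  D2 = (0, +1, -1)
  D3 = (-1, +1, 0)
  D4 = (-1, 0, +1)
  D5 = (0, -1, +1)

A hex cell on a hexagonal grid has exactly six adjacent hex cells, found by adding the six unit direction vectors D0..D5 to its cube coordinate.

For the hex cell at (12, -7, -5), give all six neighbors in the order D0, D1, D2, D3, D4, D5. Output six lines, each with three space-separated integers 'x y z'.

Center: (12, -7, -5). Add each direction:
  D0: (12, -7, -5) + (1, -1, 0) = (13, -8, -5)
  D1: (12, -7, -5) + (1, 0, -1) = (13, -7, -6)
  D2: (12, -7, -5) + (0, 1, -1) = (12, -6, -6)
  D3: (12, -7, -5) + (-1, 1, 0) = (11, -6, -5)
  D4: (12, -7, -5) + (-1, 0, 1) = (11, -7, -4)
  D5: (12, -7, -5) + (0, -1, 1) = (12, -8, -4)

Answer: 13 -8 -5
13 -7 -6
12 -6 -6
11 -6 -5
11 -7 -4
12 -8 -4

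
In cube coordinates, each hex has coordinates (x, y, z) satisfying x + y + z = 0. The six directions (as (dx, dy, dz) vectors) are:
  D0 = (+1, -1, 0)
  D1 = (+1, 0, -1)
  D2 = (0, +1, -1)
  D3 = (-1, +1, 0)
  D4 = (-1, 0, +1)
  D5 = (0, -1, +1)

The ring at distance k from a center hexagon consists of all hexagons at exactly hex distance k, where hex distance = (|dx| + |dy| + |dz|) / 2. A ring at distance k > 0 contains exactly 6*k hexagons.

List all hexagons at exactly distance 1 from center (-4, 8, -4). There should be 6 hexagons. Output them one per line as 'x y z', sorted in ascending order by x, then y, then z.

Answer: -5 8 -3
-5 9 -4
-4 7 -3
-4 9 -5
-3 7 -4
-3 8 -5

Derivation:
Walk ring at distance 1 from (-4, 8, -4):
Start at center + D4*1 = (-5, 8, -3)
  hex 0: (-5, 8, -3)
  hex 1: (-4, 7, -3)
  hex 2: (-3, 7, -4)
  hex 3: (-3, 8, -5)
  hex 4: (-4, 9, -5)
  hex 5: (-5, 9, -4)
Sorted: 6 hexes.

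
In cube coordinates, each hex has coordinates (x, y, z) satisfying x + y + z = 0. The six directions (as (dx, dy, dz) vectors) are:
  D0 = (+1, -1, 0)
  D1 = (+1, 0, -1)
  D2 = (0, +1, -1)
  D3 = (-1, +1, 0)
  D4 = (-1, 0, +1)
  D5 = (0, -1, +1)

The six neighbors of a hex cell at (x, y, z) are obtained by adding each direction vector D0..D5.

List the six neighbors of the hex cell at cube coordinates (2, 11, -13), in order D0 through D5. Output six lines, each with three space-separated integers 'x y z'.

Center: (2, 11, -13). Add each direction:
  D0: (2, 11, -13) + (1, -1, 0) = (3, 10, -13)
  D1: (2, 11, -13) + (1, 0, -1) = (3, 11, -14)
  D2: (2, 11, -13) + (0, 1, -1) = (2, 12, -14)
  D3: (2, 11, -13) + (-1, 1, 0) = (1, 12, -13)
  D4: (2, 11, -13) + (-1, 0, 1) = (1, 11, -12)
  D5: (2, 11, -13) + (0, -1, 1) = (2, 10, -12)

Answer: 3 10 -13
3 11 -14
2 12 -14
1 12 -13
1 11 -12
2 10 -12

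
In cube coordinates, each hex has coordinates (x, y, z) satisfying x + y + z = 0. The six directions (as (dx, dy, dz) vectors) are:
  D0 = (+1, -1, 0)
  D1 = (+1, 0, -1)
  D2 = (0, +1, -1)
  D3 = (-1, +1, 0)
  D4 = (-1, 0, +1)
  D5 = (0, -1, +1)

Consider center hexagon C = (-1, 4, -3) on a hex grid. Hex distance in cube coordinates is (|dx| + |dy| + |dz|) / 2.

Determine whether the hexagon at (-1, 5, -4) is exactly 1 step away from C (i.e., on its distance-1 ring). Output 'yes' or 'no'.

|px - cx| = |-1 - (-1)| = 0
|py - cy| = |5 - 4| = 1
|pz - cz| = |-4 - (-3)| = 1
distance = (0+1+1)/2 = 2/2 = 1
radius = 1; distance == radius -> yes

Answer: yes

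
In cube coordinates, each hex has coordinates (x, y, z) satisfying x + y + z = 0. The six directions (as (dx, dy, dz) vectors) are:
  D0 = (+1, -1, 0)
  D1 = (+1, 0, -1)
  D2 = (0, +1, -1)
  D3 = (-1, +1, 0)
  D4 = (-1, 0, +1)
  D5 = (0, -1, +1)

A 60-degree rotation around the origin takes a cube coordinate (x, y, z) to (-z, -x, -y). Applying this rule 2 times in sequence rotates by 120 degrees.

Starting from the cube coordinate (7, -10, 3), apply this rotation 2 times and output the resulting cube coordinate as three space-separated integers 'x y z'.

Answer: -10 3 7

Derivation:
Start: (7, -10, 3)
Step 1: (7, -10, 3) -> (-(3), -(7), -(-10)) = (-3, -7, 10)
Step 2: (-3, -7, 10) -> (-(10), -(-3), -(-7)) = (-10, 3, 7)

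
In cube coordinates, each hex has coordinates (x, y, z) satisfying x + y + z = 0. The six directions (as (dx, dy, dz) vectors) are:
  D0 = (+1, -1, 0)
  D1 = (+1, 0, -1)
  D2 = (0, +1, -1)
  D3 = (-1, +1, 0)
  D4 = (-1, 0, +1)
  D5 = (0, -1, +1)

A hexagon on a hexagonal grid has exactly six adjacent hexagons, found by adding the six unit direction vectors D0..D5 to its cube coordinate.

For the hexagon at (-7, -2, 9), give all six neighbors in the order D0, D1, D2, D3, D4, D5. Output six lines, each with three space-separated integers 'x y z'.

Center: (-7, -2, 9). Add each direction:
  D0: (-7, -2, 9) + (1, -1, 0) = (-6, -3, 9)
  D1: (-7, -2, 9) + (1, 0, -1) = (-6, -2, 8)
  D2: (-7, -2, 9) + (0, 1, -1) = (-7, -1, 8)
  D3: (-7, -2, 9) + (-1, 1, 0) = (-8, -1, 9)
  D4: (-7, -2, 9) + (-1, 0, 1) = (-8, -2, 10)
  D5: (-7, -2, 9) + (0, -1, 1) = (-7, -3, 10)

Answer: -6 -3 9
-6 -2 8
-7 -1 8
-8 -1 9
-8 -2 10
-7 -3 10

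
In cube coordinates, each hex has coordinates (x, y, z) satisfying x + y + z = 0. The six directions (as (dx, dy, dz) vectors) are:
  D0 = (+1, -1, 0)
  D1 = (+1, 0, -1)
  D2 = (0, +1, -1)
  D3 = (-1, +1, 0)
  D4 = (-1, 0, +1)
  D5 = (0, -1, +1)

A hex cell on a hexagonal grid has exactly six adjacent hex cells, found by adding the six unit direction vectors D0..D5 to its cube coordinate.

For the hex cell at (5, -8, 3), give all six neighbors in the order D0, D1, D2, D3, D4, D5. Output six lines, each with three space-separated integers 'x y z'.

Answer: 6 -9 3
6 -8 2
5 -7 2
4 -7 3
4 -8 4
5 -9 4

Derivation:
Center: (5, -8, 3). Add each direction:
  D0: (5, -8, 3) + (1, -1, 0) = (6, -9, 3)
  D1: (5, -8, 3) + (1, 0, -1) = (6, -8, 2)
  D2: (5, -8, 3) + (0, 1, -1) = (5, -7, 2)
  D3: (5, -8, 3) + (-1, 1, 0) = (4, -7, 3)
  D4: (5, -8, 3) + (-1, 0, 1) = (4, -8, 4)
  D5: (5, -8, 3) + (0, -1, 1) = (5, -9, 4)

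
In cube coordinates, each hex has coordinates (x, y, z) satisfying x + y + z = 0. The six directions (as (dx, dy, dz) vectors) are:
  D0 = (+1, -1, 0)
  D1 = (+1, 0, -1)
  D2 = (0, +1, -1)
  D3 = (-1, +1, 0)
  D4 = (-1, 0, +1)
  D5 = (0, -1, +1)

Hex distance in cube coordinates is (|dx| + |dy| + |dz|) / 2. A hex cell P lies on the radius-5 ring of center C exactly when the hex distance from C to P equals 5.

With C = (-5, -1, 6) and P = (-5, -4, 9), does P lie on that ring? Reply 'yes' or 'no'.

|px - cx| = |-5 - (-5)| = 0
|py - cy| = |-4 - (-1)| = 3
|pz - cz| = |9 - 6| = 3
distance = (0+3+3)/2 = 6/2 = 3
radius = 5; distance != radius -> no

Answer: no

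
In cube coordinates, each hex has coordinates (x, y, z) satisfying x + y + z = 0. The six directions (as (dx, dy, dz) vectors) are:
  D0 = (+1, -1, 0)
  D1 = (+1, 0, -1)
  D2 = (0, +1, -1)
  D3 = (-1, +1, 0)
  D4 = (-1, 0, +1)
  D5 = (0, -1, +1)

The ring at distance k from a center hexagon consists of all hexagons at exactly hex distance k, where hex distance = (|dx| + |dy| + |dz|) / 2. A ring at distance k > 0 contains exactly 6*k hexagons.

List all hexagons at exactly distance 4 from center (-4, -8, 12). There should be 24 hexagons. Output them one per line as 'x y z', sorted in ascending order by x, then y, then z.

Walk ring at distance 4 from (-4, -8, 12):
Start at center + D4*4 = (-8, -8, 16)
  hex 0: (-8, -8, 16)
  hex 1: (-7, -9, 16)
  hex 2: (-6, -10, 16)
  hex 3: (-5, -11, 16)
  hex 4: (-4, -12, 16)
  hex 5: (-3, -12, 15)
  hex 6: (-2, -12, 14)
  hex 7: (-1, -12, 13)
  hex 8: (0, -12, 12)
  hex 9: (0, -11, 11)
  hex 10: (0, -10, 10)
  hex 11: (0, -9, 9)
  hex 12: (0, -8, 8)
  hex 13: (-1, -7, 8)
  hex 14: (-2, -6, 8)
  hex 15: (-3, -5, 8)
  hex 16: (-4, -4, 8)
  hex 17: (-5, -4, 9)
  hex 18: (-6, -4, 10)
  hex 19: (-7, -4, 11)
  hex 20: (-8, -4, 12)
  hex 21: (-8, -5, 13)
  hex 22: (-8, -6, 14)
  hex 23: (-8, -7, 15)
Sorted: 24 hexes.

Answer: -8 -8 16
-8 -7 15
-8 -6 14
-8 -5 13
-8 -4 12
-7 -9 16
-7 -4 11
-6 -10 16
-6 -4 10
-5 -11 16
-5 -4 9
-4 -12 16
-4 -4 8
-3 -12 15
-3 -5 8
-2 -12 14
-2 -6 8
-1 -12 13
-1 -7 8
0 -12 12
0 -11 11
0 -10 10
0 -9 9
0 -8 8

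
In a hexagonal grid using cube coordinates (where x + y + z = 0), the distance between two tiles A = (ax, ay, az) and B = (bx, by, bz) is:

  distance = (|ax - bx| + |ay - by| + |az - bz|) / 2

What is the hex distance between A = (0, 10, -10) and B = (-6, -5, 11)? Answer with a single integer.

|ax - bx| = |0 - (-6)| = 6
|ay - by| = |10 - (-5)| = 15
|az - bz| = |-10 - 11| = 21
distance = (6 + 15 + 21) / 2 = 42 / 2 = 21

Answer: 21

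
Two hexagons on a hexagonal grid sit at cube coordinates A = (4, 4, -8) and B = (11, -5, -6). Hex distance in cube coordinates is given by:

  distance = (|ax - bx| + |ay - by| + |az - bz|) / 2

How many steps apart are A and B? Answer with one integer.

Answer: 9

Derivation:
|ax - bx| = |4 - 11| = 7
|ay - by| = |4 - (-5)| = 9
|az - bz| = |-8 - (-6)| = 2
distance = (7 + 9 + 2) / 2 = 18 / 2 = 9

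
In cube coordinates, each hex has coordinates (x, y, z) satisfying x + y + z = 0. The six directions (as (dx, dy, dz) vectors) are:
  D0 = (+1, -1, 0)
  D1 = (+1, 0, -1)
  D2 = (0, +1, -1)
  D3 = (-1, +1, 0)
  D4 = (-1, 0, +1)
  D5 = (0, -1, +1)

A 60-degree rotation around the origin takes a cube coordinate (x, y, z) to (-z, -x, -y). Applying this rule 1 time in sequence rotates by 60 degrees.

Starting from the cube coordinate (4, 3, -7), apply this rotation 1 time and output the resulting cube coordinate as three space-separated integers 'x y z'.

Start: (4, 3, -7)
Step 1: (4, 3, -7) -> (-(-7), -(4), -(3)) = (7, -4, -3)

Answer: 7 -4 -3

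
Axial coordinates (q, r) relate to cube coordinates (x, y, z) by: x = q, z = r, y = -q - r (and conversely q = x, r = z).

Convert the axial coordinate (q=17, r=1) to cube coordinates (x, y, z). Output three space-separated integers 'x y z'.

x = q = 17
z = r = 1
y = -x - z = -(17) - (1) = -18

Answer: 17 -18 1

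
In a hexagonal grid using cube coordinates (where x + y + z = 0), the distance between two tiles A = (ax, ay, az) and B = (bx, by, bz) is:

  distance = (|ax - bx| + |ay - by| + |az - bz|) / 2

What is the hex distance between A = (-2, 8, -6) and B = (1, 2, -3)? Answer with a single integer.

Answer: 6

Derivation:
|ax - bx| = |-2 - 1| = 3
|ay - by| = |8 - 2| = 6
|az - bz| = |-6 - (-3)| = 3
distance = (3 + 6 + 3) / 2 = 12 / 2 = 6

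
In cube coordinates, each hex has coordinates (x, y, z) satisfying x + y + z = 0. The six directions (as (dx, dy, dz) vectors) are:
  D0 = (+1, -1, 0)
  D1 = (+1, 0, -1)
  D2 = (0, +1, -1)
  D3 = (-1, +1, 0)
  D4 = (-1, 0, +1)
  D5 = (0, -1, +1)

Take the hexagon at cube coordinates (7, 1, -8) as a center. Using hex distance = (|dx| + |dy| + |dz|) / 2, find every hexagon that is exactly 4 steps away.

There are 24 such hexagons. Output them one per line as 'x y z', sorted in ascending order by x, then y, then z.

Answer: 3 1 -4
3 2 -5
3 3 -6
3 4 -7
3 5 -8
4 0 -4
4 5 -9
5 -1 -4
5 5 -10
6 -2 -4
6 5 -11
7 -3 -4
7 5 -12
8 -3 -5
8 4 -12
9 -3 -6
9 3 -12
10 -3 -7
10 2 -12
11 -3 -8
11 -2 -9
11 -1 -10
11 0 -11
11 1 -12

Derivation:
Walk ring at distance 4 from (7, 1, -8):
Start at center + D4*4 = (3, 1, -4)
  hex 0: (3, 1, -4)
  hex 1: (4, 0, -4)
  hex 2: (5, -1, -4)
  hex 3: (6, -2, -4)
  hex 4: (7, -3, -4)
  hex 5: (8, -3, -5)
  hex 6: (9, -3, -6)
  hex 7: (10, -3, -7)
  hex 8: (11, -3, -8)
  hex 9: (11, -2, -9)
  hex 10: (11, -1, -10)
  hex 11: (11, 0, -11)
  hex 12: (11, 1, -12)
  hex 13: (10, 2, -12)
  hex 14: (9, 3, -12)
  hex 15: (8, 4, -12)
  hex 16: (7, 5, -12)
  hex 17: (6, 5, -11)
  hex 18: (5, 5, -10)
  hex 19: (4, 5, -9)
  hex 20: (3, 5, -8)
  hex 21: (3, 4, -7)
  hex 22: (3, 3, -6)
  hex 23: (3, 2, -5)
Sorted: 24 hexes.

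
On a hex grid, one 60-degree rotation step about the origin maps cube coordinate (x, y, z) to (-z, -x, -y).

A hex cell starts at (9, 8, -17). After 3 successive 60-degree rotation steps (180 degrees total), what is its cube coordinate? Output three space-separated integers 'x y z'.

Start: (9, 8, -17)
Step 1: (9, 8, -17) -> (-(-17), -(9), -(8)) = (17, -9, -8)
Step 2: (17, -9, -8) -> (-(-8), -(17), -(-9)) = (8, -17, 9)
Step 3: (8, -17, 9) -> (-(9), -(8), -(-17)) = (-9, -8, 17)

Answer: -9 -8 17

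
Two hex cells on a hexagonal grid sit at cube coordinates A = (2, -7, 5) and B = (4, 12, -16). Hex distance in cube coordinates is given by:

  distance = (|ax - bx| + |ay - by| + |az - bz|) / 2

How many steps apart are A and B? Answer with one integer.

Answer: 21

Derivation:
|ax - bx| = |2 - 4| = 2
|ay - by| = |-7 - 12| = 19
|az - bz| = |5 - (-16)| = 21
distance = (2 + 19 + 21) / 2 = 42 / 2 = 21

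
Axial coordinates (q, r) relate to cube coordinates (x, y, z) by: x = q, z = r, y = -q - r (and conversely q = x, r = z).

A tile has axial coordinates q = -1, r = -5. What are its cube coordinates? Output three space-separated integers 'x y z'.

x = q = -1
z = r = -5
y = -x - z = -(-1) - (-5) = 6

Answer: -1 6 -5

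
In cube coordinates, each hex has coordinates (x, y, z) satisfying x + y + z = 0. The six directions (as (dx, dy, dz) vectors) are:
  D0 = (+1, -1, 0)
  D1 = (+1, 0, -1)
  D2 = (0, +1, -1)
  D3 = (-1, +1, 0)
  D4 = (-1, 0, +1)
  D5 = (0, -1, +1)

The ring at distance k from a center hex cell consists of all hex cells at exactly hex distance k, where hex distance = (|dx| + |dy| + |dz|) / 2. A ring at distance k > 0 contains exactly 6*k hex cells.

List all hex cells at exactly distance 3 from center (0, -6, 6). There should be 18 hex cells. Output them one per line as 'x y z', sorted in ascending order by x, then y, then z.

Walk ring at distance 3 from (0, -6, 6):
Start at center + D4*3 = (-3, -6, 9)
  hex 0: (-3, -6, 9)
  hex 1: (-2, -7, 9)
  hex 2: (-1, -8, 9)
  hex 3: (0, -9, 9)
  hex 4: (1, -9, 8)
  hex 5: (2, -9, 7)
  hex 6: (3, -9, 6)
  hex 7: (3, -8, 5)
  hex 8: (3, -7, 4)
  hex 9: (3, -6, 3)
  hex 10: (2, -5, 3)
  hex 11: (1, -4, 3)
  hex 12: (0, -3, 3)
  hex 13: (-1, -3, 4)
  hex 14: (-2, -3, 5)
  hex 15: (-3, -3, 6)
  hex 16: (-3, -4, 7)
  hex 17: (-3, -5, 8)
Sorted: 18 hexes.

Answer: -3 -6 9
-3 -5 8
-3 -4 7
-3 -3 6
-2 -7 9
-2 -3 5
-1 -8 9
-1 -3 4
0 -9 9
0 -3 3
1 -9 8
1 -4 3
2 -9 7
2 -5 3
3 -9 6
3 -8 5
3 -7 4
3 -6 3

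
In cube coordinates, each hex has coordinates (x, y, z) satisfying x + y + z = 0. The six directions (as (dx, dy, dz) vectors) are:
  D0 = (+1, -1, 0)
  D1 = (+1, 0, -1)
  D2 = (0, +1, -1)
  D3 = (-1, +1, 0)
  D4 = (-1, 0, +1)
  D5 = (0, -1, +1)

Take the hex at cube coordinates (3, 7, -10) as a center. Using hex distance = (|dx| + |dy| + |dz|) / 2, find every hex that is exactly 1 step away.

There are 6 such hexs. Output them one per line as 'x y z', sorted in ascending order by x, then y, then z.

Answer: 2 7 -9
2 8 -10
3 6 -9
3 8 -11
4 6 -10
4 7 -11

Derivation:
Walk ring at distance 1 from (3, 7, -10):
Start at center + D4*1 = (2, 7, -9)
  hex 0: (2, 7, -9)
  hex 1: (3, 6, -9)
  hex 2: (4, 6, -10)
  hex 3: (4, 7, -11)
  hex 4: (3, 8, -11)
  hex 5: (2, 8, -10)
Sorted: 6 hexes.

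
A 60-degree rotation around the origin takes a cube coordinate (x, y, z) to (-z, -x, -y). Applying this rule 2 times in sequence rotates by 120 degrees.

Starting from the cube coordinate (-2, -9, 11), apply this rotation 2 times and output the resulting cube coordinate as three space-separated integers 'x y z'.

Answer: -9 11 -2

Derivation:
Start: (-2, -9, 11)
Step 1: (-2, -9, 11) -> (-(11), -(-2), -(-9)) = (-11, 2, 9)
Step 2: (-11, 2, 9) -> (-(9), -(-11), -(2)) = (-9, 11, -2)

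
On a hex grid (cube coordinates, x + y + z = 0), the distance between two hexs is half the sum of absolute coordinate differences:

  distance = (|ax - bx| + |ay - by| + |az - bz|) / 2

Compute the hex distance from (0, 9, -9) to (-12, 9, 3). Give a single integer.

Answer: 12

Derivation:
|ax - bx| = |0 - (-12)| = 12
|ay - by| = |9 - 9| = 0
|az - bz| = |-9 - 3| = 12
distance = (12 + 0 + 12) / 2 = 24 / 2 = 12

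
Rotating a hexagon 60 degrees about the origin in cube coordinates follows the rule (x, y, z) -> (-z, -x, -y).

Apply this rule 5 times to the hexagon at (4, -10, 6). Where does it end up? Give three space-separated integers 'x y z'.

Start: (4, -10, 6)
Step 1: (4, -10, 6) -> (-(6), -(4), -(-10)) = (-6, -4, 10)
Step 2: (-6, -4, 10) -> (-(10), -(-6), -(-4)) = (-10, 6, 4)
Step 3: (-10, 6, 4) -> (-(4), -(-10), -(6)) = (-4, 10, -6)
Step 4: (-4, 10, -6) -> (-(-6), -(-4), -(10)) = (6, 4, -10)
Step 5: (6, 4, -10) -> (-(-10), -(6), -(4)) = (10, -6, -4)

Answer: 10 -6 -4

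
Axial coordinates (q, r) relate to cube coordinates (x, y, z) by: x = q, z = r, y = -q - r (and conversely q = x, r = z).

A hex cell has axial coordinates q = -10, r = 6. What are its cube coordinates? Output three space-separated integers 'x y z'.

x = q = -10
z = r = 6
y = -x - z = -(-10) - (6) = 4

Answer: -10 4 6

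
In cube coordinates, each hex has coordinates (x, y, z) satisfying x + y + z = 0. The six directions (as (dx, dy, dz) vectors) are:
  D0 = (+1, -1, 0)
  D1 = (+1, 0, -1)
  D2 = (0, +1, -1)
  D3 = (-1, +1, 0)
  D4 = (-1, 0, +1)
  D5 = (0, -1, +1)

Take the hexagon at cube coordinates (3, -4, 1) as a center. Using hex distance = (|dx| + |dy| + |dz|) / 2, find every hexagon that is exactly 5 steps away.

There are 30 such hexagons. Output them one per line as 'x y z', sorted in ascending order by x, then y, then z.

Walk ring at distance 5 from (3, -4, 1):
Start at center + D4*5 = (-2, -4, 6)
  hex 0: (-2, -4, 6)
  hex 1: (-1, -5, 6)
  hex 2: (0, -6, 6)
  hex 3: (1, -7, 6)
  hex 4: (2, -8, 6)
  hex 5: (3, -9, 6)
  hex 6: (4, -9, 5)
  hex 7: (5, -9, 4)
  hex 8: (6, -9, 3)
  hex 9: (7, -9, 2)
  hex 10: (8, -9, 1)
  hex 11: (8, -8, 0)
  hex 12: (8, -7, -1)
  hex 13: (8, -6, -2)
  hex 14: (8, -5, -3)
  hex 15: (8, -4, -4)
  hex 16: (7, -3, -4)
  hex 17: (6, -2, -4)
  hex 18: (5, -1, -4)
  hex 19: (4, 0, -4)
  hex 20: (3, 1, -4)
  hex 21: (2, 1, -3)
  hex 22: (1, 1, -2)
  hex 23: (0, 1, -1)
  hex 24: (-1, 1, 0)
  hex 25: (-2, 1, 1)
  hex 26: (-2, 0, 2)
  hex 27: (-2, -1, 3)
  hex 28: (-2, -2, 4)
  hex 29: (-2, -3, 5)
Sorted: 30 hexes.

Answer: -2 -4 6
-2 -3 5
-2 -2 4
-2 -1 3
-2 0 2
-2 1 1
-1 -5 6
-1 1 0
0 -6 6
0 1 -1
1 -7 6
1 1 -2
2 -8 6
2 1 -3
3 -9 6
3 1 -4
4 -9 5
4 0 -4
5 -9 4
5 -1 -4
6 -9 3
6 -2 -4
7 -9 2
7 -3 -4
8 -9 1
8 -8 0
8 -7 -1
8 -6 -2
8 -5 -3
8 -4 -4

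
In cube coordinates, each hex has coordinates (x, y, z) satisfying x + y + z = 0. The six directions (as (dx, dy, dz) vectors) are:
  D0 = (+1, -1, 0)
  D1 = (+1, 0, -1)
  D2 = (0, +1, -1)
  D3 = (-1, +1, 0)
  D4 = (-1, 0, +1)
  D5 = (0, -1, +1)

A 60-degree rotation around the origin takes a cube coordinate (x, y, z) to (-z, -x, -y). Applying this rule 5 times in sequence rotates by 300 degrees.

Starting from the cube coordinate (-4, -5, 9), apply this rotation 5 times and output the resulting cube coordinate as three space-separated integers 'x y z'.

Answer: 5 -9 4

Derivation:
Start: (-4, -5, 9)
Step 1: (-4, -5, 9) -> (-(9), -(-4), -(-5)) = (-9, 4, 5)
Step 2: (-9, 4, 5) -> (-(5), -(-9), -(4)) = (-5, 9, -4)
Step 3: (-5, 9, -4) -> (-(-4), -(-5), -(9)) = (4, 5, -9)
Step 4: (4, 5, -9) -> (-(-9), -(4), -(5)) = (9, -4, -5)
Step 5: (9, -4, -5) -> (-(-5), -(9), -(-4)) = (5, -9, 4)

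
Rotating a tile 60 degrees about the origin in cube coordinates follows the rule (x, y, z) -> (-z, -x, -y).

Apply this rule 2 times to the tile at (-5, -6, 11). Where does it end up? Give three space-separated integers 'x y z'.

Start: (-5, -6, 11)
Step 1: (-5, -6, 11) -> (-(11), -(-5), -(-6)) = (-11, 5, 6)
Step 2: (-11, 5, 6) -> (-(6), -(-11), -(5)) = (-6, 11, -5)

Answer: -6 11 -5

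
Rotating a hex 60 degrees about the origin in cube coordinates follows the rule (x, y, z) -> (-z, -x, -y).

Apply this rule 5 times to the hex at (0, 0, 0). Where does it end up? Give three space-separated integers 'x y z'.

Answer: 0 0 0

Derivation:
Start: (0, 0, 0)
Step 1: (0, 0, 0) -> (-(0), -(0), -(0)) = (0, 0, 0)
Step 2: (0, 0, 0) -> (-(0), -(0), -(0)) = (0, 0, 0)
Step 3: (0, 0, 0) -> (-(0), -(0), -(0)) = (0, 0, 0)
Step 4: (0, 0, 0) -> (-(0), -(0), -(0)) = (0, 0, 0)
Step 5: (0, 0, 0) -> (-(0), -(0), -(0)) = (0, 0, 0)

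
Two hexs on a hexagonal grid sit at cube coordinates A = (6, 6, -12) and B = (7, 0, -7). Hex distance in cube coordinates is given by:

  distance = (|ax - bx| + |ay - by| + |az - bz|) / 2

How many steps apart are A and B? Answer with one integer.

Answer: 6

Derivation:
|ax - bx| = |6 - 7| = 1
|ay - by| = |6 - 0| = 6
|az - bz| = |-12 - (-7)| = 5
distance = (1 + 6 + 5) / 2 = 12 / 2 = 6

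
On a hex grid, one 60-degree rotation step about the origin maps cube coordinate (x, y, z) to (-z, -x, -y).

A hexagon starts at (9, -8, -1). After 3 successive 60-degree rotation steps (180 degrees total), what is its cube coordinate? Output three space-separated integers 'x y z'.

Answer: -9 8 1

Derivation:
Start: (9, -8, -1)
Step 1: (9, -8, -1) -> (-(-1), -(9), -(-8)) = (1, -9, 8)
Step 2: (1, -9, 8) -> (-(8), -(1), -(-9)) = (-8, -1, 9)
Step 3: (-8, -1, 9) -> (-(9), -(-8), -(-1)) = (-9, 8, 1)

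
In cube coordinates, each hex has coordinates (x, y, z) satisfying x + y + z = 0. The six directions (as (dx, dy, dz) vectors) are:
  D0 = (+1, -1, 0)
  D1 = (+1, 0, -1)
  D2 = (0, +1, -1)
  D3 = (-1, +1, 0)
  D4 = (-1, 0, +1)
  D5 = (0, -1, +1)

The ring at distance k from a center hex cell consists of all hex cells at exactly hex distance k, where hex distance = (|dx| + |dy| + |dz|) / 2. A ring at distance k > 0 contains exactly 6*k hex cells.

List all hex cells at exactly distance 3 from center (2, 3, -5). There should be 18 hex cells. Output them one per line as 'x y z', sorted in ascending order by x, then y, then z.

Walk ring at distance 3 from (2, 3, -5):
Start at center + D4*3 = (-1, 3, -2)
  hex 0: (-1, 3, -2)
  hex 1: (0, 2, -2)
  hex 2: (1, 1, -2)
  hex 3: (2, 0, -2)
  hex 4: (3, 0, -3)
  hex 5: (4, 0, -4)
  hex 6: (5, 0, -5)
  hex 7: (5, 1, -6)
  hex 8: (5, 2, -7)
  hex 9: (5, 3, -8)
  hex 10: (4, 4, -8)
  hex 11: (3, 5, -8)
  hex 12: (2, 6, -8)
  hex 13: (1, 6, -7)
  hex 14: (0, 6, -6)
  hex 15: (-1, 6, -5)
  hex 16: (-1, 5, -4)
  hex 17: (-1, 4, -3)
Sorted: 18 hexes.

Answer: -1 3 -2
-1 4 -3
-1 5 -4
-1 6 -5
0 2 -2
0 6 -6
1 1 -2
1 6 -7
2 0 -2
2 6 -8
3 0 -3
3 5 -8
4 0 -4
4 4 -8
5 0 -5
5 1 -6
5 2 -7
5 3 -8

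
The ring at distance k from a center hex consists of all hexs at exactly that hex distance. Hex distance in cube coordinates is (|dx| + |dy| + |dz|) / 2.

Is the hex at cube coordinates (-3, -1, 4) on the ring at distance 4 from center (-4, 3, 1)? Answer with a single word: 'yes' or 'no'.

|px - cx| = |-3 - (-4)| = 1
|py - cy| = |-1 - 3| = 4
|pz - cz| = |4 - 1| = 3
distance = (1+4+3)/2 = 8/2 = 4
radius = 4; distance == radius -> yes

Answer: yes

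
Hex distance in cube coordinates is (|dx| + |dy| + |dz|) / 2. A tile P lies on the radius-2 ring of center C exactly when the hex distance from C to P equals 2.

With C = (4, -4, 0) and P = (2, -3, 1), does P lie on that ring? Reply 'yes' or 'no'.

|px - cx| = |2 - 4| = 2
|py - cy| = |-3 - (-4)| = 1
|pz - cz| = |1 - 0| = 1
distance = (2+1+1)/2 = 4/2 = 2
radius = 2; distance == radius -> yes

Answer: yes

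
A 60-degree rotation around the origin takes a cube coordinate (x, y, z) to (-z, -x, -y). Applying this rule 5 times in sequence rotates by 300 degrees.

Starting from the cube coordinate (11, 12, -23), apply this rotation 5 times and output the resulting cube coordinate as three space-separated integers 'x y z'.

Answer: -12 23 -11

Derivation:
Start: (11, 12, -23)
Step 1: (11, 12, -23) -> (-(-23), -(11), -(12)) = (23, -11, -12)
Step 2: (23, -11, -12) -> (-(-12), -(23), -(-11)) = (12, -23, 11)
Step 3: (12, -23, 11) -> (-(11), -(12), -(-23)) = (-11, -12, 23)
Step 4: (-11, -12, 23) -> (-(23), -(-11), -(-12)) = (-23, 11, 12)
Step 5: (-23, 11, 12) -> (-(12), -(-23), -(11)) = (-12, 23, -11)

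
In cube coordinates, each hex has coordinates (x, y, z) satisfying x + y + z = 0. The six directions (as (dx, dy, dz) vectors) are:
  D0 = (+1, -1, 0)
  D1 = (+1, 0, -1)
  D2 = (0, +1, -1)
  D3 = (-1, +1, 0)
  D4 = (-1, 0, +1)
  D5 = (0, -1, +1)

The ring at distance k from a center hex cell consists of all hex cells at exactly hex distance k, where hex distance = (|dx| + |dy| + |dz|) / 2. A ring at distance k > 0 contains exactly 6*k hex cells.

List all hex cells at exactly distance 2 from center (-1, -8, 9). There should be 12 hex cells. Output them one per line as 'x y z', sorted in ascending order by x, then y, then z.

Answer: -3 -8 11
-3 -7 10
-3 -6 9
-2 -9 11
-2 -6 8
-1 -10 11
-1 -6 7
0 -10 10
0 -7 7
1 -10 9
1 -9 8
1 -8 7

Derivation:
Walk ring at distance 2 from (-1, -8, 9):
Start at center + D4*2 = (-3, -8, 11)
  hex 0: (-3, -8, 11)
  hex 1: (-2, -9, 11)
  hex 2: (-1, -10, 11)
  hex 3: (0, -10, 10)
  hex 4: (1, -10, 9)
  hex 5: (1, -9, 8)
  hex 6: (1, -8, 7)
  hex 7: (0, -7, 7)
  hex 8: (-1, -6, 7)
  hex 9: (-2, -6, 8)
  hex 10: (-3, -6, 9)
  hex 11: (-3, -7, 10)
Sorted: 12 hexes.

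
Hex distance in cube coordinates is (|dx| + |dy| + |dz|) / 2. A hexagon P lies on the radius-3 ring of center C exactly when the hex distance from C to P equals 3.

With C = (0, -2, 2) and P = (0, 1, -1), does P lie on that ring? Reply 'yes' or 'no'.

Answer: yes

Derivation:
|px - cx| = |0 - 0| = 0
|py - cy| = |1 - (-2)| = 3
|pz - cz| = |-1 - 2| = 3
distance = (0+3+3)/2 = 6/2 = 3
radius = 3; distance == radius -> yes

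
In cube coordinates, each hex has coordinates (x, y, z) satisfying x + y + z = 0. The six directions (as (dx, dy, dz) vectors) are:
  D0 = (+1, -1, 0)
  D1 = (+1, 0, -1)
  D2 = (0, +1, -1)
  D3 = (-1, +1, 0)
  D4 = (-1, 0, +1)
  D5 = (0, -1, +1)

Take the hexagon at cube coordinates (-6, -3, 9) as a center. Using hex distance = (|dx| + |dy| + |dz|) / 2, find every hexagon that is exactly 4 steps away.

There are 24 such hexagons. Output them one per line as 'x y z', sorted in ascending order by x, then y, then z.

Walk ring at distance 4 from (-6, -3, 9):
Start at center + D4*4 = (-10, -3, 13)
  hex 0: (-10, -3, 13)
  hex 1: (-9, -4, 13)
  hex 2: (-8, -5, 13)
  hex 3: (-7, -6, 13)
  hex 4: (-6, -7, 13)
  hex 5: (-5, -7, 12)
  hex 6: (-4, -7, 11)
  hex 7: (-3, -7, 10)
  hex 8: (-2, -7, 9)
  hex 9: (-2, -6, 8)
  hex 10: (-2, -5, 7)
  hex 11: (-2, -4, 6)
  hex 12: (-2, -3, 5)
  hex 13: (-3, -2, 5)
  hex 14: (-4, -1, 5)
  hex 15: (-5, 0, 5)
  hex 16: (-6, 1, 5)
  hex 17: (-7, 1, 6)
  hex 18: (-8, 1, 7)
  hex 19: (-9, 1, 8)
  hex 20: (-10, 1, 9)
  hex 21: (-10, 0, 10)
  hex 22: (-10, -1, 11)
  hex 23: (-10, -2, 12)
Sorted: 24 hexes.

Answer: -10 -3 13
-10 -2 12
-10 -1 11
-10 0 10
-10 1 9
-9 -4 13
-9 1 8
-8 -5 13
-8 1 7
-7 -6 13
-7 1 6
-6 -7 13
-6 1 5
-5 -7 12
-5 0 5
-4 -7 11
-4 -1 5
-3 -7 10
-3 -2 5
-2 -7 9
-2 -6 8
-2 -5 7
-2 -4 6
-2 -3 5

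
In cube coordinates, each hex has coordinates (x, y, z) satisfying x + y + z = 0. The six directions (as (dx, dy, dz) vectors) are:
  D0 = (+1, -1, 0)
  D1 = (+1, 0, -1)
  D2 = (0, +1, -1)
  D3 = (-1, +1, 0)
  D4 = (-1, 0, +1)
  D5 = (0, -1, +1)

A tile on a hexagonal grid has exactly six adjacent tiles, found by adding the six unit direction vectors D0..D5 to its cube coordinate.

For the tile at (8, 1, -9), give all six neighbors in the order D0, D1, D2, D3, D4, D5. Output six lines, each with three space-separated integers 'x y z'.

Center: (8, 1, -9). Add each direction:
  D0: (8, 1, -9) + (1, -1, 0) = (9, 0, -9)
  D1: (8, 1, -9) + (1, 0, -1) = (9, 1, -10)
  D2: (8, 1, -9) + (0, 1, -1) = (8, 2, -10)
  D3: (8, 1, -9) + (-1, 1, 0) = (7, 2, -9)
  D4: (8, 1, -9) + (-1, 0, 1) = (7, 1, -8)
  D5: (8, 1, -9) + (0, -1, 1) = (8, 0, -8)

Answer: 9 0 -9
9 1 -10
8 2 -10
7 2 -9
7 1 -8
8 0 -8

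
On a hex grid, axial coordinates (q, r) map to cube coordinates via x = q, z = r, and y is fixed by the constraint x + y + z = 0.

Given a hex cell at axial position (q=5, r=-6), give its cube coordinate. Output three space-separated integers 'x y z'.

x = q = 5
z = r = -6
y = -x - z = -(5) - (-6) = 1

Answer: 5 1 -6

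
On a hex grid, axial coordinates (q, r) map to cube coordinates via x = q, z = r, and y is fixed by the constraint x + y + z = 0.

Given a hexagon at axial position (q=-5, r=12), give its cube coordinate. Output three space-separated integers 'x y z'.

x = q = -5
z = r = 12
y = -x - z = -(-5) - (12) = -7

Answer: -5 -7 12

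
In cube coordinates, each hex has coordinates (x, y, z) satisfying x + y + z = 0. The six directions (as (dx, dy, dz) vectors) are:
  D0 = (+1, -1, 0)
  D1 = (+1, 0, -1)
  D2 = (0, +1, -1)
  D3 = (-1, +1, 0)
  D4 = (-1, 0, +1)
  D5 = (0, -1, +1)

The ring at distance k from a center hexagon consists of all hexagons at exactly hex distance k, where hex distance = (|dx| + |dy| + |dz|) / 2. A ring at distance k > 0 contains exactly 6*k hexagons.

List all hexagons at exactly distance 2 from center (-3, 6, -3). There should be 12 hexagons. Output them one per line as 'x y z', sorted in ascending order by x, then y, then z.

Answer: -5 6 -1
-5 7 -2
-5 8 -3
-4 5 -1
-4 8 -4
-3 4 -1
-3 8 -5
-2 4 -2
-2 7 -5
-1 4 -3
-1 5 -4
-1 6 -5

Derivation:
Walk ring at distance 2 from (-3, 6, -3):
Start at center + D4*2 = (-5, 6, -1)
  hex 0: (-5, 6, -1)
  hex 1: (-4, 5, -1)
  hex 2: (-3, 4, -1)
  hex 3: (-2, 4, -2)
  hex 4: (-1, 4, -3)
  hex 5: (-1, 5, -4)
  hex 6: (-1, 6, -5)
  hex 7: (-2, 7, -5)
  hex 8: (-3, 8, -5)
  hex 9: (-4, 8, -4)
  hex 10: (-5, 8, -3)
  hex 11: (-5, 7, -2)
Sorted: 12 hexes.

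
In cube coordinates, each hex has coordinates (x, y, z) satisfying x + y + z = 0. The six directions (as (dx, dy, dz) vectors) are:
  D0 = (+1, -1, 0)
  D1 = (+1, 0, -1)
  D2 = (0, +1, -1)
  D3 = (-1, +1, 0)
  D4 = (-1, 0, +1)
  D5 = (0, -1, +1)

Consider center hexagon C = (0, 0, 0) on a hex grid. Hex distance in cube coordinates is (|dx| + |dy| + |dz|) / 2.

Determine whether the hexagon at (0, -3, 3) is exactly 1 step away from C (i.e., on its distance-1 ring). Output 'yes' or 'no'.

Answer: no

Derivation:
|px - cx| = |0 - 0| = 0
|py - cy| = |-3 - 0| = 3
|pz - cz| = |3 - 0| = 3
distance = (0+3+3)/2 = 6/2 = 3
radius = 1; distance != radius -> no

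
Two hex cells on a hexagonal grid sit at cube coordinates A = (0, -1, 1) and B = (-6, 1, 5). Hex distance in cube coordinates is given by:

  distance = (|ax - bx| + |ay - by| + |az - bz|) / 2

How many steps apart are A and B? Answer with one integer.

|ax - bx| = |0 - (-6)| = 6
|ay - by| = |-1 - 1| = 2
|az - bz| = |1 - 5| = 4
distance = (6 + 2 + 4) / 2 = 12 / 2 = 6

Answer: 6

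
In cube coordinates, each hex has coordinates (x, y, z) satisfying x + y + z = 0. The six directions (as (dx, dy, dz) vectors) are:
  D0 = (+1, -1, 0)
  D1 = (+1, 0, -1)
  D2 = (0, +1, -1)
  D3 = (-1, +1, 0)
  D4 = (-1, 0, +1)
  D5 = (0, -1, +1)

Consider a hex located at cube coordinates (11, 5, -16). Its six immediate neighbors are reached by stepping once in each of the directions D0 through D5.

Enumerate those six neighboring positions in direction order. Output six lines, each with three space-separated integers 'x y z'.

Answer: 12 4 -16
12 5 -17
11 6 -17
10 6 -16
10 5 -15
11 4 -15

Derivation:
Center: (11, 5, -16). Add each direction:
  D0: (11, 5, -16) + (1, -1, 0) = (12, 4, -16)
  D1: (11, 5, -16) + (1, 0, -1) = (12, 5, -17)
  D2: (11, 5, -16) + (0, 1, -1) = (11, 6, -17)
  D3: (11, 5, -16) + (-1, 1, 0) = (10, 6, -16)
  D4: (11, 5, -16) + (-1, 0, 1) = (10, 5, -15)
  D5: (11, 5, -16) + (0, -1, 1) = (11, 4, -15)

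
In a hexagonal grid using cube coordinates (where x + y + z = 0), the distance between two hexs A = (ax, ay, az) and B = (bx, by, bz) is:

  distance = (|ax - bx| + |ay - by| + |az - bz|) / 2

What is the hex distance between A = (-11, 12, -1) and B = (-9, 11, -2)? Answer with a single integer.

|ax - bx| = |-11 - (-9)| = 2
|ay - by| = |12 - 11| = 1
|az - bz| = |-1 - (-2)| = 1
distance = (2 + 1 + 1) / 2 = 4 / 2 = 2

Answer: 2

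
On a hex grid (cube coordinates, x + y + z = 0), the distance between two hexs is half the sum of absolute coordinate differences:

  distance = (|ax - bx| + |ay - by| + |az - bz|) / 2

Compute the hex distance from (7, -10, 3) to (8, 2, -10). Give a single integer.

|ax - bx| = |7 - 8| = 1
|ay - by| = |-10 - 2| = 12
|az - bz| = |3 - (-10)| = 13
distance = (1 + 12 + 13) / 2 = 26 / 2 = 13

Answer: 13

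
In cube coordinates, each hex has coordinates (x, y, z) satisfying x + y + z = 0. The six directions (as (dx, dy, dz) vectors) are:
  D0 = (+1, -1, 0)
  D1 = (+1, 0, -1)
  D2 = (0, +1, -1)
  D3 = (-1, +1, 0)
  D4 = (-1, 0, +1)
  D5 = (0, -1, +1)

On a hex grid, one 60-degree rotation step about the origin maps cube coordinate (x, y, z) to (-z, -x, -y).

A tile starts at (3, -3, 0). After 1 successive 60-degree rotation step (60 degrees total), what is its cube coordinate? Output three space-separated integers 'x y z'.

Answer: 0 -3 3

Derivation:
Start: (3, -3, 0)
Step 1: (3, -3, 0) -> (-(0), -(3), -(-3)) = (0, -3, 3)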